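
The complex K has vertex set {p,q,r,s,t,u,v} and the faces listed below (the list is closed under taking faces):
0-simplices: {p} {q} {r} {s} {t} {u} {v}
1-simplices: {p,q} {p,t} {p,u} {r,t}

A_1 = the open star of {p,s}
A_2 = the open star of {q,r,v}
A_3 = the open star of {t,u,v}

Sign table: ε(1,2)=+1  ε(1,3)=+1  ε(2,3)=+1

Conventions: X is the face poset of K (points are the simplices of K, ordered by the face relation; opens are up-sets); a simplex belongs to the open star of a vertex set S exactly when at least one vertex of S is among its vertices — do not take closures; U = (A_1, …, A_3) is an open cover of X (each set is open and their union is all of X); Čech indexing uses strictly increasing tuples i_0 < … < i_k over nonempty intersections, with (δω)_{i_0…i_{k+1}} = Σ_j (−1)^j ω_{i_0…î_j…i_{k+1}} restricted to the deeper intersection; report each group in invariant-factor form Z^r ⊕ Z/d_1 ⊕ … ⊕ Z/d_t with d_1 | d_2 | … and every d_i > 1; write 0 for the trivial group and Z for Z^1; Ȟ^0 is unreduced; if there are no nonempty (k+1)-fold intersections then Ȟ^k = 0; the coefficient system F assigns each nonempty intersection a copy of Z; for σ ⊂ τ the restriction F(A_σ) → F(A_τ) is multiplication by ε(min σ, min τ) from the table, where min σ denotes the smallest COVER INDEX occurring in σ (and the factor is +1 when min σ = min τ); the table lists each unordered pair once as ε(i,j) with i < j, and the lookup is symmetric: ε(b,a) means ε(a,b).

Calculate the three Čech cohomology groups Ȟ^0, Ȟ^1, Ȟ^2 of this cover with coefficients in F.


Ȟ^0 = Z, Ȟ^1 = Z and Ȟ^2 = 0

nerve simplices:
  A1={{p},{s},{p,q},{p,t},{p,u}} A2={{q},{r},{v},{p,q},{r,t}} A3={{t},{u},{v},{p,t},{p,u},{r,t}}
  A12={{p,q}} A13={{p,t},{p,u}} A23={{v},{r,t}}
C dims 3,3; δ0: rk 2, SNF 1^2
degree 0: 3−2−0 = 1 → Ȟ^0 ≅ Z
degree 1: 3−0−2 = 1 → Ȟ^1 ≅ Z
degree 2: 0−0−0 = 0 → Ȟ^2 ≅ 0


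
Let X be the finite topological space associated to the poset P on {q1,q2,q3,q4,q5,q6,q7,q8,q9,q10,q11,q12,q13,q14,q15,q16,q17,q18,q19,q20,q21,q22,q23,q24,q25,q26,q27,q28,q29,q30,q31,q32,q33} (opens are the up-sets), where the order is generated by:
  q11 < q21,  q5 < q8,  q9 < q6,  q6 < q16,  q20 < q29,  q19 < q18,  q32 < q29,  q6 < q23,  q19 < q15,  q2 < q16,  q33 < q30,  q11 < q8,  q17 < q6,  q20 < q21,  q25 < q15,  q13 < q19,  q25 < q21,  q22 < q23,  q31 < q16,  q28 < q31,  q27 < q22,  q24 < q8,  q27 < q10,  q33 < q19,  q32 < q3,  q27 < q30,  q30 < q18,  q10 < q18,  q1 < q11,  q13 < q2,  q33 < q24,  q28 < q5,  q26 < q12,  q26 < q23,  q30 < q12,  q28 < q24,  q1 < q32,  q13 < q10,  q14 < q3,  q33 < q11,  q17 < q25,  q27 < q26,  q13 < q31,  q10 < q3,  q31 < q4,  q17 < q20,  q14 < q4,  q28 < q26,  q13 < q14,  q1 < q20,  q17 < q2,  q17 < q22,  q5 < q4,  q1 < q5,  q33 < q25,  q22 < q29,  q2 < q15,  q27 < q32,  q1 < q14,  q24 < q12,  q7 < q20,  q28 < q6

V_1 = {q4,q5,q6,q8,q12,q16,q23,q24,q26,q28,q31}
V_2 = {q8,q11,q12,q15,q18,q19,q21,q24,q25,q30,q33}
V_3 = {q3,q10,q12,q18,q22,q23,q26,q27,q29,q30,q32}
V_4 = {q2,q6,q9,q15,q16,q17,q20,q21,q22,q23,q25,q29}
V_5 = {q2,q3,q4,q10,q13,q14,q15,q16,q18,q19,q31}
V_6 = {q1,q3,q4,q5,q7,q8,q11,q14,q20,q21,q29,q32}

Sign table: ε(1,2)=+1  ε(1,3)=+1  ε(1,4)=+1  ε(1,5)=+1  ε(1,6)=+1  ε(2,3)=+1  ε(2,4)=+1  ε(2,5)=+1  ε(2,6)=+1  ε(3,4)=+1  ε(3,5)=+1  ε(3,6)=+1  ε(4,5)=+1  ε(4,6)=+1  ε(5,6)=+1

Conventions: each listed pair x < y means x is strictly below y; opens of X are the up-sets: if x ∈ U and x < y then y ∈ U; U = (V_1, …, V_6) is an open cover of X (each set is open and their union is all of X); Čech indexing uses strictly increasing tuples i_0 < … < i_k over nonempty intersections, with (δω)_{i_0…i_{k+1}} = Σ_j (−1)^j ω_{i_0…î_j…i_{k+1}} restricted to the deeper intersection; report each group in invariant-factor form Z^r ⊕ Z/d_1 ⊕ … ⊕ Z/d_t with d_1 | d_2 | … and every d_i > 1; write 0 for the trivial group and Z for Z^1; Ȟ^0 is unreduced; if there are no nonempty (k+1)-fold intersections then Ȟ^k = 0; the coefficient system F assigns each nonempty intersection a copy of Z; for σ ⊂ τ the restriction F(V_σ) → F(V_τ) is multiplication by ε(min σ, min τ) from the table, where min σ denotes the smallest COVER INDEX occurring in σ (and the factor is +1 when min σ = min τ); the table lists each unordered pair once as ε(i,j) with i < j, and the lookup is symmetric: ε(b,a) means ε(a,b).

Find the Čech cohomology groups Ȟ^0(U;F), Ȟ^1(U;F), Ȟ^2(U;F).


nonempty overlaps:
  V12={q8,q12,q24} V13={q12,q23,q26} V14={q6,q16,q23} V15={q4,q16,q31} V16={q4,q5,q8} V23={q12,q18,q30} V24={q15,q21,q25} V25={q15,q18,q19} V26={q8,q11,q21} V34={q22,q23,q29} V35={q3,q10,q18} V36={q3,q29,q32} V45={q2,q15,q16} V46={q20,q21,q29} V56={q3,q4,q14}
  V123={q12} V126={q8} V134={q23} V145={q16} V156={q4} V235={q18} V245={q15} V246={q21} V346={q29} V356={q3}
C dims 6,15,10; δ0: rk 5, SNF 1^5; δ1: rk 10, SNF 1^9·2
degree 0: 6−5−0 = 1 → Ȟ^0 ≅ Z
degree 1: 15−10−5 = 0 → Ȟ^1 ≅ 0
degree 2: 10−0−10 = 0 plus torsion [2] → Ȟ^2 ≅ Z/2

Ȟ^0(U;F) ≅ Z,  Ȟ^1(U;F) ≅ 0,  Ȟ^2(U;F) ≅ Z/2


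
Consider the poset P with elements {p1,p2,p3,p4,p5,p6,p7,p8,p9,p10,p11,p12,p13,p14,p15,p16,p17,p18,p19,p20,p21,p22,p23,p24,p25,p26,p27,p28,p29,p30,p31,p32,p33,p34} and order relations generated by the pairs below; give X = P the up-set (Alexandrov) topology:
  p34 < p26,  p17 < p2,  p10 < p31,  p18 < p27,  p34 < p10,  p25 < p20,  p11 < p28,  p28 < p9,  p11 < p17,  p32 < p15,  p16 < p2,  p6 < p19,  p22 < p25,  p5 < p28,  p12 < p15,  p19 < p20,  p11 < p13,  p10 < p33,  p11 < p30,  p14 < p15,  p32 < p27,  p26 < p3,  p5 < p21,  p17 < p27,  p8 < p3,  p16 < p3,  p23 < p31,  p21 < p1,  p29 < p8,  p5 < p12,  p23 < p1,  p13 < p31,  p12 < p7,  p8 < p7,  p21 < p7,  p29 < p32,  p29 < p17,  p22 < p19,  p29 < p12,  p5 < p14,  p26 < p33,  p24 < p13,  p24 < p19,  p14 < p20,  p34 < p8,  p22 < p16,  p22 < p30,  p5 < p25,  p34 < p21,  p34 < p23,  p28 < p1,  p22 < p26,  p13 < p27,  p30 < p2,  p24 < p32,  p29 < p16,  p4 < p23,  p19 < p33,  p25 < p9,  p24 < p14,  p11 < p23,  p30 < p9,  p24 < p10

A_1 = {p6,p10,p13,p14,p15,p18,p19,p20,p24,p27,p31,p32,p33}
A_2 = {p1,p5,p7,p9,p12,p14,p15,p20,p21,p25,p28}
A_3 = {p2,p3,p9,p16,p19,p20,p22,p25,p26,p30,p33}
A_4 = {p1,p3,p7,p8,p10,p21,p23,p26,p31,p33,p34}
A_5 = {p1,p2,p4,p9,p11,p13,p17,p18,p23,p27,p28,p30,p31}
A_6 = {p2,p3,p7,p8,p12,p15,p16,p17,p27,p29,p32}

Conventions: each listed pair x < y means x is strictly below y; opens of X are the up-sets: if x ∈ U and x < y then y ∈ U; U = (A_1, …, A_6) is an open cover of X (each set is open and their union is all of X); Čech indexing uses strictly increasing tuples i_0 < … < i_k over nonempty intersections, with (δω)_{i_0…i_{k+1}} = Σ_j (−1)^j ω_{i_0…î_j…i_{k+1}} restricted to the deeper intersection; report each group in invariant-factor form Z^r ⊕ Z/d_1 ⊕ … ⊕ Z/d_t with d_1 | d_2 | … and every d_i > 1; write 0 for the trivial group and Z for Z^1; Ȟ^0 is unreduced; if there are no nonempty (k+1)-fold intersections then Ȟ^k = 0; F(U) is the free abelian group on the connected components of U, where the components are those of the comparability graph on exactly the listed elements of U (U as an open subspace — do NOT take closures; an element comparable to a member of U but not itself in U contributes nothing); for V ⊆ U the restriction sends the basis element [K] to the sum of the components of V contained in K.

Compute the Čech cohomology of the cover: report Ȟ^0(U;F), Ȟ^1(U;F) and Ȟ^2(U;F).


Ȟ^0 = Z; Ȟ^1 = 0; Ȟ^2 = Z/2

cover nerve:
  A12={p14,p15,p20} A13={p19,p20,p33} A14={p10,p31,p33} A15={p13,p18,p27,p31} A16={p15,p27,p32} A23={p9,p20,p25} A24={p1,p7,p21} A25={p1,p9,p28} A26={p7,p12,p15} A34={p3,p26,p33} A35={p2,p9,p30} A36={p2,p3,p16} A45={p1,p23,p31} A46={p3,p7,p8} A56={p2,p17,p27}
  A123={p20} A126={p15} A134={p33} A145={p31} A156={p27} A235={p9} A245={p1} A246={p7} A346={p3} A356={p2}
components per intersection:
  A1: {p6,p10,p13,p14,p15,p18,p19,p20,p24,p27,p31,p32,p33}
  A2: {p1,p5,p7,p9,p12,p14,p15,p20,p21,p25,p28}
  A3: {p2,p3,p9,p16,p19,p20,p22,p25,p26,p30,p33}
  A4: {p1,p3,p7,p8,p10,p21,p23,p26,p31,p33,p34}
  A5: {p1,p2,p4,p9,p11,p13,p17,p18,p23,p27,p28,p30,p31}
  A6: {p2,p3,p7,p8,p12,p15,p16,p17,p27,p29,p32}
  A12: {p14,p15,p20}
  A13: {p19,p20,p33}
  A14: {p10,p31,p33}
  A15: {p13,p18,p27,p31}
  A16: {p15,p27,p32}
  A23: {p9,p20,p25}
  A24: {p1,p7,p21}
  A25: {p1,p9,p28}
  A26: {p7,p12,p15}
  A34: {p3,p26,p33}
  A35: {p2,p9,p30}
  A36: {p2,p3,p16}
  A45: {p1,p23,p31}
  A46: {p3,p7,p8}
  A56: {p2,p17,p27}
  A123: {p20}
  A126: {p15}
  A134: {p33}
  A145: {p31}
  A156: {p27}
  A235: {p9}
  A245: {p1}
  A246: {p7}
  A346: {p3}
  A356: {p2}
C dims 6,15,10; δ0: rk 5, SNF 1^5; δ1: rk 10, SNF 1^9·2
Ȟ^0: (6−5)−0=1 ⇒ Z
Ȟ^1: (15−10)−5=0 ⇒ 0
Ȟ^2: (10−0)−10=0 plus torsion [2] ⇒ Z/2


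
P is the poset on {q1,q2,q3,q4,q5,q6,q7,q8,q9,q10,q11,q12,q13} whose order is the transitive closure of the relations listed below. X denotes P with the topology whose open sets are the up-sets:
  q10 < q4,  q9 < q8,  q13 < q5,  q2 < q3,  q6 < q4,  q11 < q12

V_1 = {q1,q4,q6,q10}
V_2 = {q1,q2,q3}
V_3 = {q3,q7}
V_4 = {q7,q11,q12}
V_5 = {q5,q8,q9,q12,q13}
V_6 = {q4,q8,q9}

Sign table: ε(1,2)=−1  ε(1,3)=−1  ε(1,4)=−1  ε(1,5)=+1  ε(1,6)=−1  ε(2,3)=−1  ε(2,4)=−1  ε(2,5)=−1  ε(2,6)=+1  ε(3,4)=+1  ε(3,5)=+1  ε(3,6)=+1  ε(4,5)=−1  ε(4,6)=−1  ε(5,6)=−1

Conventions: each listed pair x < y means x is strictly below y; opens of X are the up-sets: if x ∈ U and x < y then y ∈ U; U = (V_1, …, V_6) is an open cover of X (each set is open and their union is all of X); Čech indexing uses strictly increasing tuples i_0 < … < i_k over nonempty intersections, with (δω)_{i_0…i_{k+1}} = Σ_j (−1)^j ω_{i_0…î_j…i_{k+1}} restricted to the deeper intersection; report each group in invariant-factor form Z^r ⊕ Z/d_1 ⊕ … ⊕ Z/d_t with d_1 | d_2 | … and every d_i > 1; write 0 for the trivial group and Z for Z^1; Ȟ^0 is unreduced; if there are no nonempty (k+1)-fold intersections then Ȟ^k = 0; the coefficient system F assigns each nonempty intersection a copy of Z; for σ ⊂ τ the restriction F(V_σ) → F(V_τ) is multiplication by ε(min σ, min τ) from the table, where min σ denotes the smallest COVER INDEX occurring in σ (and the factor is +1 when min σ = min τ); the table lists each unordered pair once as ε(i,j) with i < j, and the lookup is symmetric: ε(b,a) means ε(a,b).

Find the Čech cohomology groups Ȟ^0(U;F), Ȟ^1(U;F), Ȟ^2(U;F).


Ȟ^0 = 0, Ȟ^1 = Z/2 and Ȟ^2 = 0

cover nerve:
  V12={q1} V16={q4} V23={q3} V34={q7} V45={q12} V56={q8,q9}
C dims 6,6; δ0: rk 6, SNF 1^5·2
Ȟ^0: (6−6)−0=0 ⇒ 0
Ȟ^1: (6−0)−6=0 plus torsion [2] ⇒ Z/2
Ȟ^2: (0−0)−0=0 ⇒ 0


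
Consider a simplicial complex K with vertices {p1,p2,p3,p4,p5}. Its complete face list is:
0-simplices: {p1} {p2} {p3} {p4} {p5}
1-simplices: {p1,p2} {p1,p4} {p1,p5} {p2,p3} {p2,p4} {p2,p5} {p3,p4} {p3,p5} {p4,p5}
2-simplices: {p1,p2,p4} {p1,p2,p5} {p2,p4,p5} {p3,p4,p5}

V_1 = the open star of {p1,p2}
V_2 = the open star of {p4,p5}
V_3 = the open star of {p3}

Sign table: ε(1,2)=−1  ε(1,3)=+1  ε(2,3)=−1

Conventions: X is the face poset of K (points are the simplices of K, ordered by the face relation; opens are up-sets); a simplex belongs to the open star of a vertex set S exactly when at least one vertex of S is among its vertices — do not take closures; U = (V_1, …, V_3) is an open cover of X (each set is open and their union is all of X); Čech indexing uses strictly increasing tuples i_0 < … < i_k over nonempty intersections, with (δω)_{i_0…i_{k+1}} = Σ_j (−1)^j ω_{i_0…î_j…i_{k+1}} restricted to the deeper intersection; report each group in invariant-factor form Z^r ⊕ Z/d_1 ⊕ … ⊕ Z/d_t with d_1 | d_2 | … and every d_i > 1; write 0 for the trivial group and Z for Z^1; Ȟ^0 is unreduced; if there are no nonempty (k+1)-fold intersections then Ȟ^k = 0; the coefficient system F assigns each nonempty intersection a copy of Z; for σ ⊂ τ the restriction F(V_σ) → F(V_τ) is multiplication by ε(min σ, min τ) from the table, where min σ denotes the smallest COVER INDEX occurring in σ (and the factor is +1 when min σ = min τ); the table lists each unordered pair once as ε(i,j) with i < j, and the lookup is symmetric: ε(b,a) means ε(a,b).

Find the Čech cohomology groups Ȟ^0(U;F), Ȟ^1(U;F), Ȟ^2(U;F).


nerve simplices:
  V1={{p1},{p2},{p1,p2},{p1,p4},{p1,p5},{p2,p3},{p2,p4},{p2,p5},{p1,p2,p4},{p1,p2,p5},{p2,p4,p5}} V2={{p4},{p5},{p1,p4},{p1,p5},{p2,p4},{p2,p5},{p3,p4},{p3,p5},{p4,p5},{p1,p2,p4},{p1,p2,p5},{p2,p4,p5},{p3,p4,p5}} V3={{p3},{p2,p3},{p3,p4},{p3,p5},{p3,p4,p5}}
  V12={{p1,p4},{p1,p5},{p2,p4},{p2,p5},{p1,p2,p4},{p1,p2,p5},{p2,p4,p5}} V13={{p2,p3}} V23={{p3,p4},{p3,p5},{p3,p4,p5}}
C dims 3,3; δ0: rk 2, SNF 1^2
degree 0: 3−2−0 = 1 → Ȟ^0 ≅ Z
degree 1: 3−0−2 = 1 → Ȟ^1 ≅ Z
degree 2: 0−0−0 = 0 → Ȟ^2 ≅ 0

Ȟ^0 = Z, Ȟ^1 = Z, Ȟ^2 = 0


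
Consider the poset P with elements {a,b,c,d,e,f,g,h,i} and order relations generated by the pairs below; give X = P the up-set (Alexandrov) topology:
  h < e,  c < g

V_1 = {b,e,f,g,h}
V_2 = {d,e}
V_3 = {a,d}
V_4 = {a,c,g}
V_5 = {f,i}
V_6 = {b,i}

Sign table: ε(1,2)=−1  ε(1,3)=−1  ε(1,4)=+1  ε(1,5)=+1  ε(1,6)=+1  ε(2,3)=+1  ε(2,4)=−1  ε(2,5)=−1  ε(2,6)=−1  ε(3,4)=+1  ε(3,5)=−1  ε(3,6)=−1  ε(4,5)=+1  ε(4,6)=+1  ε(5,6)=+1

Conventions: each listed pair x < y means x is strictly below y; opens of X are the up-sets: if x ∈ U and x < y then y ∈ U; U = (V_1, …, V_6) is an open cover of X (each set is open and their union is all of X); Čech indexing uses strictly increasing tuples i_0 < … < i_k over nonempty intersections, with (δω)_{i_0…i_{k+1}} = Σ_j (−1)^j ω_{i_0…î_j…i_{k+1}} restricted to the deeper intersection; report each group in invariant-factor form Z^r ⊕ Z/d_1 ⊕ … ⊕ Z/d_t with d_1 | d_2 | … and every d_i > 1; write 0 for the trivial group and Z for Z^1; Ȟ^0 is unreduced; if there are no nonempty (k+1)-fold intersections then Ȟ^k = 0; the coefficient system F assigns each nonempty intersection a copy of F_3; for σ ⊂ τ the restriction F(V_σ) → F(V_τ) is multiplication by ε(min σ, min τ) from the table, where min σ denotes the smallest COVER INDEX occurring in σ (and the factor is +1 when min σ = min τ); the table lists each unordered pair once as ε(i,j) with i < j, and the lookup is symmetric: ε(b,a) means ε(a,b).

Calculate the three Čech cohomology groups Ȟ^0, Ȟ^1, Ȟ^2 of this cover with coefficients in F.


cover nerve:
  V12={e} V14={g} V15={f} V16={b} V23={d} V34={a} V56={i}
C dims 6,7; δ0: rk_F3 6
Ȟ^0: (6−6)−0=0 ⇒ 0
Ȟ^1: (7−0)−6=1 ⇒ Z/3
Ȟ^2: (0−0)−0=0 ⇒ 0

Ȟ^0(U;F) ≅ 0,  Ȟ^1(U;F) ≅ Z/3,  Ȟ^2(U;F) ≅ 0


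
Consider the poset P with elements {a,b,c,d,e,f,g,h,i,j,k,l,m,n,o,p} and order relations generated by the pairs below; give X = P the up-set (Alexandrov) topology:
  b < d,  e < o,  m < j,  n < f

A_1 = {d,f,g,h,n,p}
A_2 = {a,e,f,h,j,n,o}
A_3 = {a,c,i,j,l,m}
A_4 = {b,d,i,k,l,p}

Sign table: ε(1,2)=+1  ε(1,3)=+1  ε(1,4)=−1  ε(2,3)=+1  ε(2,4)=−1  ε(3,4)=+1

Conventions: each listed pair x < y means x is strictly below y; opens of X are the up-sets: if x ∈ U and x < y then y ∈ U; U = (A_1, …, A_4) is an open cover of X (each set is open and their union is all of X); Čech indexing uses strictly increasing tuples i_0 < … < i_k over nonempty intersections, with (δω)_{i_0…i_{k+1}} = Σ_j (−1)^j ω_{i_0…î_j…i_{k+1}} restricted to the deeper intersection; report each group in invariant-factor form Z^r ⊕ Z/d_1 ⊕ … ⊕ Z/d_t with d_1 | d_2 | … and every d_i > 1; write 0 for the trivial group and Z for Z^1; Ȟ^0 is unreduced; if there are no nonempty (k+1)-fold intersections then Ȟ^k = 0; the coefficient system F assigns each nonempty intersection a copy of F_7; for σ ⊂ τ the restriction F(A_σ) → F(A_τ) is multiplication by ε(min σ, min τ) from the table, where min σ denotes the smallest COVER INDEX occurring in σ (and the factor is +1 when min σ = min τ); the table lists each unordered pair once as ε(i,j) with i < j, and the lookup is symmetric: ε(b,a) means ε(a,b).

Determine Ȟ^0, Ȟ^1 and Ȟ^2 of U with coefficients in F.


Ȟ^0 ≅ 0,  Ȟ^1 ≅ 0,  Ȟ^2 ≅ 0

cover nerve:
  A12={f,h,n} A14={d,p} A23={a,j} A34={i,l}
C dims 4,4; δ0: rk_F7 4
Ȟ^0: (4−4)−0=0 ⇒ 0
Ȟ^1: (4−0)−4=0 ⇒ 0
Ȟ^2: (0−0)−0=0 ⇒ 0


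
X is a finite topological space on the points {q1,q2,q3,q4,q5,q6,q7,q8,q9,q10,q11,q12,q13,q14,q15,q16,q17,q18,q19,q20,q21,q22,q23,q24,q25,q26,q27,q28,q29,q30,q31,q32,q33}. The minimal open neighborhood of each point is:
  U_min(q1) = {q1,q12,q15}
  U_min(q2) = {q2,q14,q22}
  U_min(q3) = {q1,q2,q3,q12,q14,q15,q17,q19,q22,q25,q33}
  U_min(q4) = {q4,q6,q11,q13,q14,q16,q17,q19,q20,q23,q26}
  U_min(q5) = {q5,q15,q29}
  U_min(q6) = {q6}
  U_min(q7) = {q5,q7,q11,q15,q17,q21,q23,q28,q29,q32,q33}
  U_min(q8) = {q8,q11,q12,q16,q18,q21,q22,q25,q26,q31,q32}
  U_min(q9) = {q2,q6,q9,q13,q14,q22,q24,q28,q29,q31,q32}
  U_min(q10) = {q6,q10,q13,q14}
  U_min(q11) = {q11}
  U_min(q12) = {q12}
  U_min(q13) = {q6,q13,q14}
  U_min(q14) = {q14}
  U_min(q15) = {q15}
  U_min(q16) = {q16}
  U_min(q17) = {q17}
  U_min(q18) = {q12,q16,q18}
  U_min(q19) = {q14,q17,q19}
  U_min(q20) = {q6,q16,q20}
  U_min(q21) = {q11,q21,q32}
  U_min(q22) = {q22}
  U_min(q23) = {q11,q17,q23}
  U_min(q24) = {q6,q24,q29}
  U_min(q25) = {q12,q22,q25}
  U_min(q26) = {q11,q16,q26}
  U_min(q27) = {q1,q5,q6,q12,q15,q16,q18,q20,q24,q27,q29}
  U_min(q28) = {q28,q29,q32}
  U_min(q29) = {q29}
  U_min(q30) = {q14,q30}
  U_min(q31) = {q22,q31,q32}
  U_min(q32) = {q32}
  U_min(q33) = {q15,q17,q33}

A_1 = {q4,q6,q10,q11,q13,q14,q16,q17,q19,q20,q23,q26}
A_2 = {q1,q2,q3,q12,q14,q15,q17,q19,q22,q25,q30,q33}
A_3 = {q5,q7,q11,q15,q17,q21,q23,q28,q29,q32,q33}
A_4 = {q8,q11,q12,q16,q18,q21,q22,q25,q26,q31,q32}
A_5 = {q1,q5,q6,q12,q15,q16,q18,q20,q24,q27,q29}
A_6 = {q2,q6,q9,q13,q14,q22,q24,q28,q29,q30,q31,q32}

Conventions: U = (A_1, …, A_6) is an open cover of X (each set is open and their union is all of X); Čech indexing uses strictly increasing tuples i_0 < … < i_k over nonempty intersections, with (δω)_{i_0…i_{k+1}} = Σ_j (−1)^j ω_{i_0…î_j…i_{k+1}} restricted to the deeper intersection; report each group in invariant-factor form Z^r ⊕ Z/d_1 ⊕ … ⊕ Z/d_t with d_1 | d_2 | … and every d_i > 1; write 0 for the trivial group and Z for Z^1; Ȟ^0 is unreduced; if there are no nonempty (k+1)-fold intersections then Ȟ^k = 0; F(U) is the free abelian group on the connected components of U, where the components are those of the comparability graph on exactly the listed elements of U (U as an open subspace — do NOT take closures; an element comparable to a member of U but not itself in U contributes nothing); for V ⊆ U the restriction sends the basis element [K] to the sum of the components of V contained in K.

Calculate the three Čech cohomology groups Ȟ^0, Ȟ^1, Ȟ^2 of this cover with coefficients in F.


Ȟ^0 = Z; Ȟ^1 = 0; Ȟ^2 = Z/2

nerve of the cover:
  A12={q14,q17,q19} A13={q11,q17,q23} A14={q11,q16,q26} A15={q6,q16,q20} A16={q6,q13,q14} A23={q15,q17,q33} A24={q12,q22,q25} A25={q1,q12,q15} A26={q2,q14,q22,q30} A34={q11,q21,q32} A35={q5,q15,q29} A36={q28,q29,q32} A45={q12,q16,q18} A46={q22,q31,q32} A56={q6,q24,q29}
  A123={q17} A126={q14} A134={q11} A145={q16} A156={q6} A235={q15} A245={q12} A246={q22} A346={q32} A356={q29}
components per intersection:
  A1: {q4,q6,q10,q11,q13,q14,q16,q17,q19,q20,q23,q26}
  A2: {q1,q2,q3,q12,q14,q15,q17,q19,q22,q25,q30,q33}
  A3: {q5,q7,q11,q15,q17,q21,q23,q28,q29,q32,q33}
  A4: {q8,q11,q12,q16,q18,q21,q22,q25,q26,q31,q32}
  A5: {q1,q5,q6,q12,q15,q16,q18,q20,q24,q27,q29}
  A6: {q2,q6,q9,q13,q14,q22,q24,q28,q29,q30,q31,q32}
  A12: {q14,q17,q19}
  A13: {q11,q17,q23}
  A14: {q11,q16,q26}
  A15: {q6,q16,q20}
  A16: {q6,q13,q14}
  A23: {q15,q17,q33}
  A24: {q12,q22,q25}
  A25: {q1,q12,q15}
  A26: {q2,q14,q22,q30}
  A34: {q11,q21,q32}
  A35: {q5,q15,q29}
  A36: {q28,q29,q32}
  A45: {q12,q16,q18}
  A46: {q22,q31,q32}
  A56: {q6,q24,q29}
  A123: {q17}
  A126: {q14}
  A134: {q11}
  A145: {q16}
  A156: {q6}
  A235: {q15}
  A245: {q12}
  A246: {q22}
  A346: {q32}
  A356: {q29}
C dims 6,15,10; δ0: rk 5, SNF 1^5; δ1: rk 10, SNF 1^9·2
Ȟ^0 = (6 − 5) − 0 = 1, so Ȟ^0 ≅ Z
Ȟ^1 = (15 − 10) − 5 = 0, so Ȟ^1 ≅ 0
Ȟ^2 = (10 − 0) − 10 = 0 plus torsion [2], so Ȟ^2 ≅ Z/2


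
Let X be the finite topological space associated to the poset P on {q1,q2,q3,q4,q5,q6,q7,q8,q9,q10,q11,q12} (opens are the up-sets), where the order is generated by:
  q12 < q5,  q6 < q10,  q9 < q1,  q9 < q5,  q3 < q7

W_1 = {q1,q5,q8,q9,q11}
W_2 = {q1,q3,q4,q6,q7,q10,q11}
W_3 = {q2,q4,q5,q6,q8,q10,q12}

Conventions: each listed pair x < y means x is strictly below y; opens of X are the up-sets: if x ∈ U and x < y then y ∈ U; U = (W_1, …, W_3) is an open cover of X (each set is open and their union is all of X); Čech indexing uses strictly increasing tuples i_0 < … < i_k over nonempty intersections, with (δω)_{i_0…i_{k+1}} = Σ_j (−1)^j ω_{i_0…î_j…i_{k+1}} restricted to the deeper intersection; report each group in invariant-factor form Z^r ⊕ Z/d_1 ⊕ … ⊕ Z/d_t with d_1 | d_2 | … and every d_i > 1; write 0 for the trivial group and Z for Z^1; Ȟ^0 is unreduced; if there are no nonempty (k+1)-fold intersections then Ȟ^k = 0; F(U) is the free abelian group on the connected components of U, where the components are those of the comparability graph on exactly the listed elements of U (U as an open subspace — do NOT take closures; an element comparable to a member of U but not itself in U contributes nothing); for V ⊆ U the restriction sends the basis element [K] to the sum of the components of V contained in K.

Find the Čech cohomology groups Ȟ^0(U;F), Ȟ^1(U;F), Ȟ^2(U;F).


nonempty overlaps:
  W12={q1,q11} W13={q5,q8} W23={q4,q6,q10}
components per intersection:
  W1: {q1,q5,q9} {q8} {q11}
  W2: {q1} {q3,q7} {q4} {q6,q10} {q11}
  W3: {q2} {q4} {q5,q12} {q6,q10} {q8}
  W12: {q1} {q11}
  W13: {q5} {q8}
  W23: {q4} {q6,q10}
C dims 13,6; δ0: rk 6, SNF 1^6
degree 0: 13−6−0 = 7 → Ȟ^0 ≅ Z^7
degree 1: 6−0−6 = 0 → Ȟ^1 ≅ 0
degree 2: 0−0−0 = 0 → Ȟ^2 ≅ 0

Ȟ^0 = Z^7, Ȟ^1 = 0 and Ȟ^2 = 0


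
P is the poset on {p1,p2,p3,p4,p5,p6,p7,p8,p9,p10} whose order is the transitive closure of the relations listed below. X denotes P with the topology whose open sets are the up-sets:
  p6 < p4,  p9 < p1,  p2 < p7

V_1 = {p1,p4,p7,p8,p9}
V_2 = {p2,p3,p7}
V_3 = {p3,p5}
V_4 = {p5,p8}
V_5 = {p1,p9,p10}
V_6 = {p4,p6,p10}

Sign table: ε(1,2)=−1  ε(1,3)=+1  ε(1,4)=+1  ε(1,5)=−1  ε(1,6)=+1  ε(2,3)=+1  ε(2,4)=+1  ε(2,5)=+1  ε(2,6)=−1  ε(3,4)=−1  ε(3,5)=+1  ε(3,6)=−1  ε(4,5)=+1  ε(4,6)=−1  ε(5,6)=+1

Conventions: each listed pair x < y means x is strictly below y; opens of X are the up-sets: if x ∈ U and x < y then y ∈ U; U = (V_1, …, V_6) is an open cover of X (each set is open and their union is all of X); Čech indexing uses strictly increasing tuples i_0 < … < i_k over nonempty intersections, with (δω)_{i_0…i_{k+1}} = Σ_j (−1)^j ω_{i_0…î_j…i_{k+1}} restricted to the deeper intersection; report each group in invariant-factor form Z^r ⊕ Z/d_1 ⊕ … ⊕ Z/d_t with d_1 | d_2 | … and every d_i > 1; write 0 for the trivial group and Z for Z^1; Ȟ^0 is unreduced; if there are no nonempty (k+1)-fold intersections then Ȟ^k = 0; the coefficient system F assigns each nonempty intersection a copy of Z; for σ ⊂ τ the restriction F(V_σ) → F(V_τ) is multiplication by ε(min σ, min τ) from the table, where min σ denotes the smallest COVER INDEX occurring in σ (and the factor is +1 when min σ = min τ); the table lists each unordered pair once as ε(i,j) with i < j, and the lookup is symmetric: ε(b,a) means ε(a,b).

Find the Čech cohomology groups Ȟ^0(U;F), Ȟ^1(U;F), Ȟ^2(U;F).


Ȟ^0 ≅ 0, Ȟ^1 ≅ Z ⊕ Z/2 and Ȟ^2 ≅ 0

nerve of the cover:
  V12={p7} V14={p8} V15={p1,p9} V16={p4} V23={p3} V34={p5} V56={p10}
C dims 6,7; δ0: rk 6, SNF 1^5·2
Ȟ^0 = (6 − 6) − 0 = 0, so Ȟ^0 ≅ 0
Ȟ^1 = (7 − 0) − 6 = 1 plus torsion [2], so Ȟ^1 ≅ Z ⊕ Z/2
Ȟ^2 = (0 − 0) − 0 = 0, so Ȟ^2 ≅ 0


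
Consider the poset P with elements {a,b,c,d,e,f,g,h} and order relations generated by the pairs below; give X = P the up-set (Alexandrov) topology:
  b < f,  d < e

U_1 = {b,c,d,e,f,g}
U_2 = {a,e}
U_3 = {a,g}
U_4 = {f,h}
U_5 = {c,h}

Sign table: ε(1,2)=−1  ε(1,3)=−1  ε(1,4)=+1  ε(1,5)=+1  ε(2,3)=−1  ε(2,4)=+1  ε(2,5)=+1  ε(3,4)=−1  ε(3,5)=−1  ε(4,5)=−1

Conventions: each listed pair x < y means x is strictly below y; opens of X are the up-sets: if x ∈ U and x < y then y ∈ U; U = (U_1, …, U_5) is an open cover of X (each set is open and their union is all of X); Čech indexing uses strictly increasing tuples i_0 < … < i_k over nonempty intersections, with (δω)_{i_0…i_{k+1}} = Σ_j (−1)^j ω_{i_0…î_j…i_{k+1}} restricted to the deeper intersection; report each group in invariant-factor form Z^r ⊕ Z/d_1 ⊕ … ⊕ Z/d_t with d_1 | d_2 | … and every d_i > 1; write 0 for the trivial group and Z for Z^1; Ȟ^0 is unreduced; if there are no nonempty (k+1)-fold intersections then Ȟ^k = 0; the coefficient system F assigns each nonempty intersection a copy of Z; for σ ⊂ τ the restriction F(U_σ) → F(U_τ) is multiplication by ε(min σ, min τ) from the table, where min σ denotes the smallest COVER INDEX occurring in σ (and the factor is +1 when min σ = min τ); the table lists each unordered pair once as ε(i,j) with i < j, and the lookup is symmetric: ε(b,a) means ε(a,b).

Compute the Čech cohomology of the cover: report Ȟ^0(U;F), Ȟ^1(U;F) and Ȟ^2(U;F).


Ȟ^0 ≅ 0; Ȟ^1 ≅ Z ⊕ Z/2; Ȟ^2 ≅ 0

cover nerve:
  U12={e} U13={g} U14={f} U15={c} U23={a} U45={h}
C dims 5,6; δ0: rk 5, SNF 1^4·2
Ȟ^0: (5−5)−0=0 ⇒ 0
Ȟ^1: (6−0)−5=1 plus torsion [2] ⇒ Z ⊕ Z/2
Ȟ^2: (0−0)−0=0 ⇒ 0


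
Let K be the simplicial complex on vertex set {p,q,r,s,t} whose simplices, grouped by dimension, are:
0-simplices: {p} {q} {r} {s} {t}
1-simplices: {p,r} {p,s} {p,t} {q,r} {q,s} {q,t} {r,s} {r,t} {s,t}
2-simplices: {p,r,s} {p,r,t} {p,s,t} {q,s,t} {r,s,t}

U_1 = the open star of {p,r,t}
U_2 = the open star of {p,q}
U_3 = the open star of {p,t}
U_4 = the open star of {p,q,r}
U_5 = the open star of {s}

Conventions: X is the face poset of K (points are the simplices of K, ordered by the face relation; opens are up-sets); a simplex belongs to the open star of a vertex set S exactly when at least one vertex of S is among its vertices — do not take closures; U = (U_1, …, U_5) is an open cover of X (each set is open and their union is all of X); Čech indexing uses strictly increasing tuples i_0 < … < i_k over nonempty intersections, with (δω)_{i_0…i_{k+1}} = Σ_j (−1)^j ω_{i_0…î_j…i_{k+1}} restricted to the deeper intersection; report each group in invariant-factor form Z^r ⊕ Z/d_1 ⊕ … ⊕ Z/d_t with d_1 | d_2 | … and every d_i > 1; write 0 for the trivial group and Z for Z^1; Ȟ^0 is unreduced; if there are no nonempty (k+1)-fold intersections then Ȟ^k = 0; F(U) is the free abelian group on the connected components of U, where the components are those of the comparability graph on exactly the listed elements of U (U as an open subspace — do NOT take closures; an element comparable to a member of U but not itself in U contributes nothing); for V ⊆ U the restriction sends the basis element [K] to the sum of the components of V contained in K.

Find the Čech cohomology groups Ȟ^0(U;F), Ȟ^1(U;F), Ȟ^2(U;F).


nonempty intersections:
  U1={{p},{r},{t},{p,r},{p,s},{p,t},{q,r},{q,t},{r,s},{r,t},{s,t},{p,r,s},{p,r,t},{p,s,t},{q,s,t},{r,s,t}} U2={{p},{q},{p,r},{p,s},{p,t},{q,r},{q,s},{q,t},{p,r,s},{p,r,t},{p,s,t},{q,s,t}} U3={{p},{t},{p,r},{p,s},{p,t},{q,t},{r,t},{s,t},{p,r,s},{p,r,t},{p,s,t},{q,s,t},{r,s,t}} U4={{p},{q},{r},{p,r},{p,s},{p,t},{q,r},{q,s},{q,t},{r,s},{r,t},{p,r,s},{p,r,t},{p,s,t},{q,s,t},{r,s,t}} U5={{s},{p,s},{q,s},{r,s},{s,t},{p,r,s},{p,s,t},{q,s,t},{r,s,t}}
  U12={{p},{p,r},{p,s},{p,t},{q,r},{q,t},{p,r,s},{p,r,t},{p,s,t},{q,s,t}} U13={{p},{t},{p,r},{p,s},{p,t},{q,t},{r,t},{s,t},{p,r,s},{p,r,t},{p,s,t},{q,s,t},{r,s,t}} U14={{p},{r},{p,r},{p,s},{p,t},{q,r},{q,t},{r,s},{r,t},{p,r,s},{p,r,t},{p,s,t},{q,s,t},{r,s,t}} U15={{p,s},{r,s},{s,t},{p,r,s},{p,s,t},{q,s,t},{r,s,t}} U23={{p},{p,r},{p,s},{p,t},{q,t},{p,r,s},{p,r,t},{p,s,t},{q,s,t}} U24={{p},{q},{p,r},{p,s},{p,t},{q,r},{q,s},{q,t},{p,r,s},{p,r,t},{p,s,t},{q,s,t}} U25={{p,s},{q,s},{p,r,s},{p,s,t},{q,s,t}} U34={{p},{p,r},{p,s},{p,t},{q,t},{r,t},{p,r,s},{p,r,t},{p,s,t},{q,s,t},{r,s,t}} U35={{p,s},{s,t},{p,r,s},{p,s,t},{q,s,t},{r,s,t}} U45={{p,s},{q,s},{r,s},{p,r,s},{p,s,t},{q,s,t},{r,s,t}}
  U123={{p},{p,r},{p,s},{p,t},{q,t},{p,r,s},{p,r,t},{p,s,t},{q,s,t}} U124={{p},{p,r},{p,s},{p,t},{q,r},{q,t},{p,r,s},{p,r,t},{p,s,t},{q,s,t}} U125={{p,s},{p,r,s},{p,s,t},{q,s,t}} U134={{p},{p,r},{p,s},{p,t},{q,t},{r,t},{p,r,s},{p,r,t},{p,s,t},{q,s,t},{r,s,t}} U135={{p,s},{s,t},{p,r,s},{p,s,t},{q,s,t},{r,s,t}} U145={{p,s},{r,s},{p,r,s},{p,s,t},{q,s,t},{r,s,t}} U234={{p},{p,r},{p,s},{p,t},{q,t},{p,r,s},{p,r,t},{p,s,t},{q,s,t}} U235={{p,s},{p,r,s},{p,s,t},{q,s,t}} U245={{p,s},{q,s},{p,r,s},{p,s,t},{q,s,t}} U345={{p,s},{p,r,s},{p,s,t},{q,s,t},{r,s,t}}
  U1234={{p},{p,r},{p,s},{p,t},{q,t},{p,r,s},{p,r,t},{p,s,t},{q,s,t}} U1235={{p,s},{p,r,s},{p,s,t},{q,s,t}} U1245={{p,s},{p,r,s},{p,s,t},{q,s,t}} U1345={{p,s},{p,r,s},{p,s,t},{q,s,t},{r,s,t}} U2345={{p,s},{p,r,s},{p,s,t},{q,s,t}}
  U12345={{p,s},{p,r,s},{p,s,t},{q,s,t}}
components per intersection:
  U1: {{p},{r},{t},{p,r},{p,s},{p,t},{q,r},{q,t},{r,s},{r,t},{s,t},{p,r,s},{p,r,t},{p,s,t},{q,s,t},{r,s,t}}
  U2: {{p},{p,r},{p,s},{p,t},{p,r,s},{p,r,t},{p,s,t}} {{q},{q,r},{q,s},{q,t},{q,s,t}}
  U3: {{p},{t},{p,r},{p,s},{p,t},{q,t},{r,t},{s,t},{p,r,s},{p,r,t},{p,s,t},{q,s,t},{r,s,t}}
  U4: {{p},{q},{r},{p,r},{p,s},{p,t},{q,r},{q,s},{q,t},{r,s},{r,t},{p,r,s},{p,r,t},{p,s,t},{q,s,t},{r,s,t}}
  U5: {{s},{p,s},{q,s},{r,s},{s,t},{p,r,s},{p,s,t},{q,s,t},{r,s,t}}
  U12: {{p},{p,r},{p,s},{p,t},{p,r,s},{p,r,t},{p,s,t}} {{q,r}} {{q,t},{q,s,t}}
  U13: {{p},{t},{p,r},{p,s},{p,t},{q,t},{r,t},{s,t},{p,r,s},{p,r,t},{p,s,t},{q,s,t},{r,s,t}}
  U14: {{p},{r},{p,r},{p,s},{p,t},{q,r},{r,s},{r,t},{p,r,s},{p,r,t},{p,s,t},{r,s,t}} {{q,t},{q,s,t}}
  U15: {{p,s},{r,s},{s,t},{p,r,s},{p,s,t},{q,s,t},{r,s,t}}
  U23: {{p},{p,r},{p,s},{p,t},{p,r,s},{p,r,t},{p,s,t}} {{q,t},{q,s,t}}
  U24: {{p},{p,r},{p,s},{p,t},{p,r,s},{p,r,t},{p,s,t}} {{q},{q,r},{q,s},{q,t},{q,s,t}}
  U25: {{p,s},{p,r,s},{p,s,t}} {{q,s},{q,s,t}}
  U34: {{p},{p,r},{p,s},{p,t},{r,t},{p,r,s},{p,r,t},{p,s,t},{r,s,t}} {{q,t},{q,s,t}}
  U35: {{p,s},{s,t},{p,r,s},{p,s,t},{q,s,t},{r,s,t}}
  U45: {{p,s},{r,s},{p,r,s},{p,s,t},{r,s,t}} {{q,s},{q,s,t}}
  U123: {{p},{p,r},{p,s},{p,t},{p,r,s},{p,r,t},{p,s,t}} {{q,t},{q,s,t}}
  U124: {{p},{p,r},{p,s},{p,t},{p,r,s},{p,r,t},{p,s,t}} {{q,r}} {{q,t},{q,s,t}}
  U125: {{p,s},{p,r,s},{p,s,t}} {{q,s,t}}
  U134: {{p},{p,r},{p,s},{p,t},{r,t},{p,r,s},{p,r,t},{p,s,t},{r,s,t}} {{q,t},{q,s,t}}
  U135: {{p,s},{s,t},{p,r,s},{p,s,t},{q,s,t},{r,s,t}}
  U145: {{p,s},{r,s},{p,r,s},{p,s,t},{r,s,t}} {{q,s,t}}
  U234: {{p},{p,r},{p,s},{p,t},{p,r,s},{p,r,t},{p,s,t}} {{q,t},{q,s,t}}
  U235: {{p,s},{p,r,s},{p,s,t}} {{q,s,t}}
  U245: {{p,s},{p,r,s},{p,s,t}} {{q,s},{q,s,t}}
  U345: {{p,s},{p,r,s},{p,s,t}} {{q,s,t}} {{r,s,t}}
  U1234: {{p},{p,r},{p,s},{p,t},{p,r,s},{p,r,t},{p,s,t}} {{q,t},{q,s,t}}
  U1235: {{p,s},{p,r,s},{p,s,t}} {{q,s,t}}
  U1245: {{p,s},{p,r,s},{p,s,t}} {{q,s,t}}
  U1345: {{p,s},{p,r,s},{p,s,t}} {{q,s,t}} {{r,s,t}}
  U2345: {{p,s},{p,r,s},{p,s,t}} {{q,s,t}}
  U12345: {{p,s},{p,r,s},{p,s,t}} {{q,s,t}}
C dims 6,18,21,11; δ0: rk 5, SNF 1^5; δ1: rk 12, SNF 1^12; δ2: rk 9, SNF 1^9
Ȟ^0: (6−5)−0=1 ⇒ Z
Ȟ^1: (18−12)−5=1 ⇒ Z
Ȟ^2: (21−9)−12=0 ⇒ 0

Ȟ^0(U;F) ≅ Z, Ȟ^1(U;F) ≅ Z, Ȟ^2(U;F) ≅ 0


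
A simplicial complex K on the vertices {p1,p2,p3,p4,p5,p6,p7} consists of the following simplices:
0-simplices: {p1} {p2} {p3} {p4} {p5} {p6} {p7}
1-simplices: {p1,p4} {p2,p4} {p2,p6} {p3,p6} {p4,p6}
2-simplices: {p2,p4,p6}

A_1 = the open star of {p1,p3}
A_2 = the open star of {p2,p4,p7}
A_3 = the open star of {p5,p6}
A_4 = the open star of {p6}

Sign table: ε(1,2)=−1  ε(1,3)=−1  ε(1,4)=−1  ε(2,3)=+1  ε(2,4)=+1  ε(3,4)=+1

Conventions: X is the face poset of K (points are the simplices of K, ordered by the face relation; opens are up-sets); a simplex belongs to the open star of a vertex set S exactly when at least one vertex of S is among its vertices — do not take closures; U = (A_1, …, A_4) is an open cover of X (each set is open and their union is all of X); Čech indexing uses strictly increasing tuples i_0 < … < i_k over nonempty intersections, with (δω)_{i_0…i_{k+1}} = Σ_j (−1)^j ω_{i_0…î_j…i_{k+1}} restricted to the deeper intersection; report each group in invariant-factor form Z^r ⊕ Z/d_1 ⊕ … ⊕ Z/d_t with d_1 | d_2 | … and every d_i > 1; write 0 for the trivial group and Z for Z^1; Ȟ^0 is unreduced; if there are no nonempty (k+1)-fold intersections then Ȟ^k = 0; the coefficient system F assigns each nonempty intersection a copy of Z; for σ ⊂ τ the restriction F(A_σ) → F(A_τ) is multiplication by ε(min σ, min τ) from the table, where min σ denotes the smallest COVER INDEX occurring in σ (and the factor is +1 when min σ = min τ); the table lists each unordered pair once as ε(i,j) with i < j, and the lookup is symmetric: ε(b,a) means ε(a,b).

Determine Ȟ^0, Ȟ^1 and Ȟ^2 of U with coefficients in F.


Ȟ^0 = Z, Ȟ^1 = Z, Ȟ^2 = 0

intersection data:
  A1={{p1},{p3},{p1,p4},{p3,p6}} A2={{p2},{p4},{p7},{p1,p4},{p2,p4},{p2,p6},{p4,p6},{p2,p4,p6}} A3={{p5},{p6},{p2,p6},{p3,p6},{p4,p6},{p2,p4,p6}} A4={{p6},{p2,p6},{p3,p6},{p4,p6},{p2,p4,p6}}
  A12={{p1,p4}} A13={{p3,p6}} A14={{p3,p6}} A23={{p2,p6},{p4,p6},{p2,p4,p6}} A24={{p2,p6},{p4,p6},{p2,p4,p6}} A34={{p6},{p2,p6},{p3,p6},{p4,p6},{p2,p4,p6}}
  A134={{p3,p6}} A234={{p2,p6},{p4,p6},{p2,p4,p6}}
C dims 4,6,2; δ0: rk 3, SNF 1^3; δ1: rk 2, SNF 1^2
Ȟ^0 = (4 − 3) − 0 = 1, so Ȟ^0 ≅ Z
Ȟ^1 = (6 − 2) − 3 = 1, so Ȟ^1 ≅ Z
Ȟ^2 = (2 − 0) − 2 = 0, so Ȟ^2 ≅ 0


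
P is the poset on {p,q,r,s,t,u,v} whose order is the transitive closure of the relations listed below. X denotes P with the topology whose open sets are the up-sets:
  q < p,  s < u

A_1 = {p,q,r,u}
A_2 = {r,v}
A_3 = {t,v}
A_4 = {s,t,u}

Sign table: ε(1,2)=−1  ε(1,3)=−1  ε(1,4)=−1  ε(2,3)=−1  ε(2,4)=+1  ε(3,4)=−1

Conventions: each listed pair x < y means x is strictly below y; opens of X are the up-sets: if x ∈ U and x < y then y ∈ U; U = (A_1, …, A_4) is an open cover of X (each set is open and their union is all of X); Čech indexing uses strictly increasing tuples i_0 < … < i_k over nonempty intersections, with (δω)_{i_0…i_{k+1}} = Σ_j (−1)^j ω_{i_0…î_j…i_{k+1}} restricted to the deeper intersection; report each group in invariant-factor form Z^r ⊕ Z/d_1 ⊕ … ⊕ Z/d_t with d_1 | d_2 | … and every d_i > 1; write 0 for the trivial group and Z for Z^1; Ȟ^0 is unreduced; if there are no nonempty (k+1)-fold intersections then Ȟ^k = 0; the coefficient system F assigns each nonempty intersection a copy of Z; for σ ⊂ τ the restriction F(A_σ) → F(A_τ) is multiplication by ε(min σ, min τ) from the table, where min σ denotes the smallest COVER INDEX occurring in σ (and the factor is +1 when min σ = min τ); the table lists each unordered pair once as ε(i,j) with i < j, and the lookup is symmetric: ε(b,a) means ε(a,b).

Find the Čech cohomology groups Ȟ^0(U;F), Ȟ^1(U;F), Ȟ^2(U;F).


Ȟ^0 = Z,  Ȟ^1 = Z,  Ȟ^2 = 0

nerve of the cover:
  A12={r} A14={u} A23={v} A34={t}
C dims 4,4; δ0: rk 3, SNF 1^3
Ȟ^0 = (4 − 3) − 0 = 1, so Ȟ^0 ≅ Z
Ȟ^1 = (4 − 0) − 3 = 1, so Ȟ^1 ≅ Z
Ȟ^2 = (0 − 0) − 0 = 0, so Ȟ^2 ≅ 0


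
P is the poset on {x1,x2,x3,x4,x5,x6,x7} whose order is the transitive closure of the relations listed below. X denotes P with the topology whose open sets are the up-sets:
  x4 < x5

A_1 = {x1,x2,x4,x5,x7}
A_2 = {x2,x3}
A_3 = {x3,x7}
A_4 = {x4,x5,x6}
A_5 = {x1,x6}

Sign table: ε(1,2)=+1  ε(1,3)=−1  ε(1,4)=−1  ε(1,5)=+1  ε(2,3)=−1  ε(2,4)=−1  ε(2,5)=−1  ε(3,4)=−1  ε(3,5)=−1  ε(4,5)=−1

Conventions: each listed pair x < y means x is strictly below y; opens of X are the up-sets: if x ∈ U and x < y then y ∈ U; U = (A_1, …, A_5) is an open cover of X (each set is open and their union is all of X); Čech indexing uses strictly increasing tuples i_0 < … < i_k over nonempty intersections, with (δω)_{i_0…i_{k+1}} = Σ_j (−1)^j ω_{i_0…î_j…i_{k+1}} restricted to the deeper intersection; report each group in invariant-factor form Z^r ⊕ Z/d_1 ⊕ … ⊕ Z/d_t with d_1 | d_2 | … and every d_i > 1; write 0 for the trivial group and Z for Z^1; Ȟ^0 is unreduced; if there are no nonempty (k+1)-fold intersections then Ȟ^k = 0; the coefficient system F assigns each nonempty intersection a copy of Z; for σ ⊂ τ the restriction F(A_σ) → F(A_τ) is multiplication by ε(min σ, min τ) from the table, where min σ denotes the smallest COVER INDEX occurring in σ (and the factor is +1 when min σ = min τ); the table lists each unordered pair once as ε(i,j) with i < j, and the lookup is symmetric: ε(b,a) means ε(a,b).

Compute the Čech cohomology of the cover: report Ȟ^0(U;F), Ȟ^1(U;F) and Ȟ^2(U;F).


Ȟ^0(U;F) ≅ Z; Ȟ^1(U;F) ≅ Z^2; Ȟ^2(U;F) ≅ 0

nerve simplices:
  A12={x2} A13={x7} A14={x4,x5} A15={x1} A23={x3} A45={x6}
C dims 5,6; δ0: rk 4, SNF 1^4
degree 0: 5−4−0 = 1 → Ȟ^0 ≅ Z
degree 1: 6−0−4 = 2 → Ȟ^1 ≅ Z^2
degree 2: 0−0−0 = 0 → Ȟ^2 ≅ 0


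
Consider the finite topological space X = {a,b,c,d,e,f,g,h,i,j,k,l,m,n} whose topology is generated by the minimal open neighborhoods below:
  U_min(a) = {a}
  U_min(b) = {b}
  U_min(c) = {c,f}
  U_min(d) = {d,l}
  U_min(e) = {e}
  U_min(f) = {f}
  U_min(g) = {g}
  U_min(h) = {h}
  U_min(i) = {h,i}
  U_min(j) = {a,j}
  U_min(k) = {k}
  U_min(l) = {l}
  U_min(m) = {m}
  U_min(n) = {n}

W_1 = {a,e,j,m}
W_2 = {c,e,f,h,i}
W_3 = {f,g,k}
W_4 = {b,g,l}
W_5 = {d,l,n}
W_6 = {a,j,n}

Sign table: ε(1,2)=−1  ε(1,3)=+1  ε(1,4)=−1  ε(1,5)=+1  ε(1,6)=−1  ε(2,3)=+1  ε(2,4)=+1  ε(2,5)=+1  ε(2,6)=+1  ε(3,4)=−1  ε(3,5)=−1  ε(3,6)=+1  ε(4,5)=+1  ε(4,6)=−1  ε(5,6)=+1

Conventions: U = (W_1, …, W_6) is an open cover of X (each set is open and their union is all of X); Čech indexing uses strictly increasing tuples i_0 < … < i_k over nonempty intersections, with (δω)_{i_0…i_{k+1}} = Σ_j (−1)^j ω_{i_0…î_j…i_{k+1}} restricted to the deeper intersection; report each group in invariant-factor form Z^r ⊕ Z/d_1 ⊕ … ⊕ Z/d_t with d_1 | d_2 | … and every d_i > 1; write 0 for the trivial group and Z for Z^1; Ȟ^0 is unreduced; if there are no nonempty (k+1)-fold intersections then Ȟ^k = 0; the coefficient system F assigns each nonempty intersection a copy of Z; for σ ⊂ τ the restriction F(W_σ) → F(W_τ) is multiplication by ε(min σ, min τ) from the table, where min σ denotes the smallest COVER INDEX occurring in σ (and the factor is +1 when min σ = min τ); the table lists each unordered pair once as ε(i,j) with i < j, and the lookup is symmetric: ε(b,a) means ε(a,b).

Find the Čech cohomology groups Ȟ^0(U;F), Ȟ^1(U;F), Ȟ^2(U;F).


Ȟ^0 ≅ 0, Ȟ^1 ≅ Z/2, Ȟ^2 ≅ 0

nerve of the cover:
  W12={e} W16={a,j} W23={f} W34={g} W45={l} W56={n}
C dims 6,6; δ0: rk 6, SNF 1^5·2
Ȟ^0 = (6 − 6) − 0 = 0, so Ȟ^0 ≅ 0
Ȟ^1 = (6 − 0) − 6 = 0 plus torsion [2], so Ȟ^1 ≅ Z/2
Ȟ^2 = (0 − 0) − 0 = 0, so Ȟ^2 ≅ 0


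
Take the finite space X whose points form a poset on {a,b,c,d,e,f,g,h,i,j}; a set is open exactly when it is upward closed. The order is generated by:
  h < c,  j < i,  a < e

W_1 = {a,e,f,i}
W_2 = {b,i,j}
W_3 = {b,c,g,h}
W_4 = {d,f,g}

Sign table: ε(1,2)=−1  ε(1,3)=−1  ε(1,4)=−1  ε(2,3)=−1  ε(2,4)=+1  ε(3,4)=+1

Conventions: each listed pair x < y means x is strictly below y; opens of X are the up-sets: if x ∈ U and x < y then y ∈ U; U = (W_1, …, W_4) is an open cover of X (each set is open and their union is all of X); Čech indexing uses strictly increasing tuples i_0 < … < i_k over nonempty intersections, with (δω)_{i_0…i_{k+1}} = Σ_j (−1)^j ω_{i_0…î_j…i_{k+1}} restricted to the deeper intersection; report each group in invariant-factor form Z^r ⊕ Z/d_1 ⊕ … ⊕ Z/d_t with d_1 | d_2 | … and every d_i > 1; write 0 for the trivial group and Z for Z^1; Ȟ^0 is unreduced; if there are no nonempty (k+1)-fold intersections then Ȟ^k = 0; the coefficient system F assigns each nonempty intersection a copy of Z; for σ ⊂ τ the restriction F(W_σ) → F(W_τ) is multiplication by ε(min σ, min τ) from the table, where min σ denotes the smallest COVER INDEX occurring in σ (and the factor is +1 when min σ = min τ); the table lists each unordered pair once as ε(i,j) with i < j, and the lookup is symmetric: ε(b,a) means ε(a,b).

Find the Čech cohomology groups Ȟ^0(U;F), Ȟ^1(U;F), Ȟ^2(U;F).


Ȟ^0 = 0, Ȟ^1 = Z/2, Ȟ^2 = 0

nonempty intersections:
  W12={i} W14={f} W23={b} W34={g}
C dims 4,4; δ0: rk 4, SNF 1^3·2
Ȟ^0: (4−4)−0=0 ⇒ 0
Ȟ^1: (4−0)−4=0 plus torsion [2] ⇒ Z/2
Ȟ^2: (0−0)−0=0 ⇒ 0
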